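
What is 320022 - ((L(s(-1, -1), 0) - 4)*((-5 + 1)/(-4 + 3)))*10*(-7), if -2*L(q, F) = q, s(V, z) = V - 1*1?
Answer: 319182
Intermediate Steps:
s(V, z) = -1 + V (s(V, z) = V - 1 = -1 + V)
L(q, F) = -q/2
320022 - ((L(s(-1, -1), 0) - 4)*((-5 + 1)/(-4 + 3)))*10*(-7) = 320022 - ((-(-1 - 1)/2 - 4)*((-5 + 1)/(-4 + 3)))*10*(-7) = 320022 - ((-½*(-2) - 4)*(-4/(-1)))*10*(-7) = 320022 - ((1 - 4)*(-4*(-1)))*10*(-7) = 320022 - -3*4*10*(-7) = 320022 - (-12*10)*(-7) = 320022 - (-120)*(-7) = 320022 - 1*840 = 320022 - 840 = 319182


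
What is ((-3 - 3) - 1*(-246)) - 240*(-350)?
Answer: 84240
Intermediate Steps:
((-3 - 3) - 1*(-246)) - 240*(-350) = (-6 + 246) + 84000 = 240 + 84000 = 84240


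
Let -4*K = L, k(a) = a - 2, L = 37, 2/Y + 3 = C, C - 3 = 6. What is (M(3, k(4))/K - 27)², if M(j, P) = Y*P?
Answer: 9030025/12321 ≈ 732.90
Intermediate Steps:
C = 9 (C = 3 + 6 = 9)
Y = ⅓ (Y = 2/(-3 + 9) = 2/6 = 2*(⅙) = ⅓ ≈ 0.33333)
k(a) = -2 + a
M(j, P) = P/3
K = -37/4 (K = -¼*37 = -37/4 ≈ -9.2500)
(M(3, k(4))/K - 27)² = (((-2 + 4)/3)/(-37/4) - 27)² = (((⅓)*2)*(-4/37) - 27)² = ((⅔)*(-4/37) - 27)² = (-8/111 - 27)² = (-3005/111)² = 9030025/12321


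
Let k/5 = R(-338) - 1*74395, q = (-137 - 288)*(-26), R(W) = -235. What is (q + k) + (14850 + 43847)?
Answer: -303403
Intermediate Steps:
q = 11050 (q = -425*(-26) = 11050)
k = -373150 (k = 5*(-235 - 1*74395) = 5*(-235 - 74395) = 5*(-74630) = -373150)
(q + k) + (14850 + 43847) = (11050 - 373150) + (14850 + 43847) = -362100 + 58697 = -303403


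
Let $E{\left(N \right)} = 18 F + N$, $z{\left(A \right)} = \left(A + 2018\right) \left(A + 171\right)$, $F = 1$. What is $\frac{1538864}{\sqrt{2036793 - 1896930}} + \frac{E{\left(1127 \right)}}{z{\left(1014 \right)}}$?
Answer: $\frac{229}{718584} + \frac{1538864 \sqrt{139863}}{139863} \approx 4114.8$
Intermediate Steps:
$z{\left(A \right)} = \left(171 + A\right) \left(2018 + A\right)$ ($z{\left(A \right)} = \left(2018 + A\right) \left(171 + A\right) = \left(171 + A\right) \left(2018 + A\right)$)
$E{\left(N \right)} = 18 + N$ ($E{\left(N \right)} = 18 \cdot 1 + N = 18 + N$)
$\frac{1538864}{\sqrt{2036793 - 1896930}} + \frac{E{\left(1127 \right)}}{z{\left(1014 \right)}} = \frac{1538864}{\sqrt{2036793 - 1896930}} + \frac{18 + 1127}{345078 + 1014^{2} + 2189 \cdot 1014} = \frac{1538864}{\sqrt{139863}} + \frac{1145}{345078 + 1028196 + 2219646} = 1538864 \frac{\sqrt{139863}}{139863} + \frac{1145}{3592920} = \frac{1538864 \sqrt{139863}}{139863} + 1145 \cdot \frac{1}{3592920} = \frac{1538864 \sqrt{139863}}{139863} + \frac{229}{718584} = \frac{229}{718584} + \frac{1538864 \sqrt{139863}}{139863}$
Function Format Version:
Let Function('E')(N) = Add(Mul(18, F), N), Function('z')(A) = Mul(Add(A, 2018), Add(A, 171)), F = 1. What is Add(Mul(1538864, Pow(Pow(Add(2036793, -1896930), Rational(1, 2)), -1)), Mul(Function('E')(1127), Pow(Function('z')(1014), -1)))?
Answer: Add(Rational(229, 718584), Mul(Rational(1538864, 139863), Pow(139863, Rational(1, 2)))) ≈ 4114.8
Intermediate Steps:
Function('z')(A) = Mul(Add(171, A), Add(2018, A)) (Function('z')(A) = Mul(Add(2018, A), Add(171, A)) = Mul(Add(171, A), Add(2018, A)))
Function('E')(N) = Add(18, N) (Function('E')(N) = Add(Mul(18, 1), N) = Add(18, N))
Add(Mul(1538864, Pow(Pow(Add(2036793, -1896930), Rational(1, 2)), -1)), Mul(Function('E')(1127), Pow(Function('z')(1014), -1))) = Add(Mul(1538864, Pow(Pow(Add(2036793, -1896930), Rational(1, 2)), -1)), Mul(Add(18, 1127), Pow(Add(345078, Pow(1014, 2), Mul(2189, 1014)), -1))) = Add(Mul(1538864, Pow(Pow(139863, Rational(1, 2)), -1)), Mul(1145, Pow(Add(345078, 1028196, 2219646), -1))) = Add(Mul(1538864, Mul(Rational(1, 139863), Pow(139863, Rational(1, 2)))), Mul(1145, Pow(3592920, -1))) = Add(Mul(Rational(1538864, 139863), Pow(139863, Rational(1, 2))), Mul(1145, Rational(1, 3592920))) = Add(Mul(Rational(1538864, 139863), Pow(139863, Rational(1, 2))), Rational(229, 718584)) = Add(Rational(229, 718584), Mul(Rational(1538864, 139863), Pow(139863, Rational(1, 2))))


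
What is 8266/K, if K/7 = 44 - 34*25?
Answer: -4133/2821 ≈ -1.4651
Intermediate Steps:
K = -5642 (K = 7*(44 - 34*25) = 7*(44 - 850) = 7*(-806) = -5642)
8266/K = 8266/(-5642) = 8266*(-1/5642) = -4133/2821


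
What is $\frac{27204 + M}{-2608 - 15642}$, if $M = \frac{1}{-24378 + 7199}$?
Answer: $- \frac{93467503}{62703350} \approx -1.4906$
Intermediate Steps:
$M = - \frac{1}{17179}$ ($M = \frac{1}{-17179} = - \frac{1}{17179} \approx -5.8211 \cdot 10^{-5}$)
$\frac{27204 + M}{-2608 - 15642} = \frac{27204 - \frac{1}{17179}}{-2608 - 15642} = \frac{467337515}{17179 \left(-18250\right)} = \frac{467337515}{17179} \left(- \frac{1}{18250}\right) = - \frac{93467503}{62703350}$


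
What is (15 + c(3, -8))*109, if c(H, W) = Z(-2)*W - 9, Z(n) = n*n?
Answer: -2834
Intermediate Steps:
Z(n) = n**2
c(H, W) = -9 + 4*W (c(H, W) = (-2)**2*W - 9 = 4*W - 9 = -9 + 4*W)
(15 + c(3, -8))*109 = (15 + (-9 + 4*(-8)))*109 = (15 + (-9 - 32))*109 = (15 - 41)*109 = -26*109 = -2834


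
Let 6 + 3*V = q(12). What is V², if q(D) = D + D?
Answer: 36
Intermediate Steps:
q(D) = 2*D
V = 6 (V = -2 + (2*12)/3 = -2 + (⅓)*24 = -2 + 8 = 6)
V² = 6² = 36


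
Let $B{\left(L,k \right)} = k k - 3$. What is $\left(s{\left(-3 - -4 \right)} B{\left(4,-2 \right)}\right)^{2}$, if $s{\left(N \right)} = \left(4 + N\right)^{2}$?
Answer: $625$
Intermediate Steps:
$B{\left(L,k \right)} = -3 + k^{2}$ ($B{\left(L,k \right)} = k^{2} - 3 = -3 + k^{2}$)
$\left(s{\left(-3 - -4 \right)} B{\left(4,-2 \right)}\right)^{2} = \left(\left(4 - -1\right)^{2} \left(-3 + \left(-2\right)^{2}\right)\right)^{2} = \left(\left(4 + \left(-3 + 4\right)\right)^{2} \left(-3 + 4\right)\right)^{2} = \left(\left(4 + 1\right)^{2} \cdot 1\right)^{2} = \left(5^{2} \cdot 1\right)^{2} = \left(25 \cdot 1\right)^{2} = 25^{2} = 625$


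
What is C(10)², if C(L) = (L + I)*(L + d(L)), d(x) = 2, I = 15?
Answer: 90000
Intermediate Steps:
C(L) = (2 + L)*(15 + L) (C(L) = (L + 15)*(L + 2) = (15 + L)*(2 + L) = (2 + L)*(15 + L))
C(10)² = (30 + 10² + 17*10)² = (30 + 100 + 170)² = 300² = 90000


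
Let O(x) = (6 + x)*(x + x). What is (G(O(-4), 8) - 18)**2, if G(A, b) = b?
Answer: 100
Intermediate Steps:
O(x) = 2*x*(6 + x) (O(x) = (6 + x)*(2*x) = 2*x*(6 + x))
(G(O(-4), 8) - 18)**2 = (8 - 18)**2 = (-10)**2 = 100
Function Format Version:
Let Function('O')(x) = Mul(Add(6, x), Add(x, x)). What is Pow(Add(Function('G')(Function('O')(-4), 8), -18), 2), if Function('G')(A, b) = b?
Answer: 100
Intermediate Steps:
Function('O')(x) = Mul(2, x, Add(6, x)) (Function('O')(x) = Mul(Add(6, x), Mul(2, x)) = Mul(2, x, Add(6, x)))
Pow(Add(Function('G')(Function('O')(-4), 8), -18), 2) = Pow(Add(8, -18), 2) = Pow(-10, 2) = 100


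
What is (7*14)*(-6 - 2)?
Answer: -784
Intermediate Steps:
(7*14)*(-6 - 2) = 98*(-8) = -784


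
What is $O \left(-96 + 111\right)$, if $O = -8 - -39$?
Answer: $465$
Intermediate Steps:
$O = 31$ ($O = -8 + 39 = 31$)
$O \left(-96 + 111\right) = 31 \left(-96 + 111\right) = 31 \cdot 15 = 465$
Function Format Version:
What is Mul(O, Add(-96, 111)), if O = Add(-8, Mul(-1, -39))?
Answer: 465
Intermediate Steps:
O = 31 (O = Add(-8, 39) = 31)
Mul(O, Add(-96, 111)) = Mul(31, Add(-96, 111)) = Mul(31, 15) = 465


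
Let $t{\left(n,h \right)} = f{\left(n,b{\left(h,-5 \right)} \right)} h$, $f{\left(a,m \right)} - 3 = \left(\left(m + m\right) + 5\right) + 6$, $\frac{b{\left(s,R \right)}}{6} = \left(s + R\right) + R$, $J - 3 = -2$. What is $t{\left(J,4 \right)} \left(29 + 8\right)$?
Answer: $-8584$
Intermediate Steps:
$J = 1$ ($J = 3 - 2 = 1$)
$b{\left(s,R \right)} = 6 s + 12 R$ ($b{\left(s,R \right)} = 6 \left(\left(s + R\right) + R\right) = 6 \left(\left(R + s\right) + R\right) = 6 \left(s + 2 R\right) = 6 s + 12 R$)
$f{\left(a,m \right)} = 14 + 2 m$ ($f{\left(a,m \right)} = 3 + \left(\left(\left(m + m\right) + 5\right) + 6\right) = 3 + \left(\left(2 m + 5\right) + 6\right) = 3 + \left(\left(5 + 2 m\right) + 6\right) = 3 + \left(11 + 2 m\right) = 14 + 2 m$)
$t{\left(n,h \right)} = h \left(-106 + 12 h\right)$ ($t{\left(n,h \right)} = \left(14 + 2 \left(6 h + 12 \left(-5\right)\right)\right) h = \left(14 + 2 \left(6 h - 60\right)\right) h = \left(14 + 2 \left(-60 + 6 h\right)\right) h = \left(14 + \left(-120 + 12 h\right)\right) h = \left(-106 + 12 h\right) h = h \left(-106 + 12 h\right)$)
$t{\left(J,4 \right)} \left(29 + 8\right) = 2 \cdot 4 \left(-53 + 6 \cdot 4\right) \left(29 + 8\right) = 2 \cdot 4 \left(-53 + 24\right) 37 = 2 \cdot 4 \left(-29\right) 37 = \left(-232\right) 37 = -8584$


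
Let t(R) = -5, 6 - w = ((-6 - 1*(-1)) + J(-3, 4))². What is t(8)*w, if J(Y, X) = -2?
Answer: 215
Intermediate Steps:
w = -43 (w = 6 - ((-6 - 1*(-1)) - 2)² = 6 - ((-6 + 1) - 2)² = 6 - (-5 - 2)² = 6 - 1*(-7)² = 6 - 1*49 = 6 - 49 = -43)
t(8)*w = -5*(-43) = 215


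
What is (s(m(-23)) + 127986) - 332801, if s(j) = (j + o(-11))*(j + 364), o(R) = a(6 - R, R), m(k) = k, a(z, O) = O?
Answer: -216409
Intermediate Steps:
o(R) = R
s(j) = (-11 + j)*(364 + j) (s(j) = (j - 11)*(j + 364) = (-11 + j)*(364 + j))
(s(m(-23)) + 127986) - 332801 = ((-4004 + (-23)**2 + 353*(-23)) + 127986) - 332801 = ((-4004 + 529 - 8119) + 127986) - 332801 = (-11594 + 127986) - 332801 = 116392 - 332801 = -216409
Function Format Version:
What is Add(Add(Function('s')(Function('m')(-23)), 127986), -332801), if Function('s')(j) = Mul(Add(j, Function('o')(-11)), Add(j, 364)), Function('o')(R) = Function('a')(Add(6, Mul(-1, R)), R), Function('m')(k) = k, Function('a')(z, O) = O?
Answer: -216409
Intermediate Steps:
Function('o')(R) = R
Function('s')(j) = Mul(Add(-11, j), Add(364, j)) (Function('s')(j) = Mul(Add(j, -11), Add(j, 364)) = Mul(Add(-11, j), Add(364, j)))
Add(Add(Function('s')(Function('m')(-23)), 127986), -332801) = Add(Add(Add(-4004, Pow(-23, 2), Mul(353, -23)), 127986), -332801) = Add(Add(Add(-4004, 529, -8119), 127986), -332801) = Add(Add(-11594, 127986), -332801) = Add(116392, -332801) = -216409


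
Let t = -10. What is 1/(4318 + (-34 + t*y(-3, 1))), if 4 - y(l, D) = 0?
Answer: 1/4244 ≈ 0.00023563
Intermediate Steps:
y(l, D) = 4 (y(l, D) = 4 - 1*0 = 4 + 0 = 4)
1/(4318 + (-34 + t*y(-3, 1))) = 1/(4318 + (-34 - 10*4)) = 1/(4318 + (-34 - 40)) = 1/(4318 - 74) = 1/4244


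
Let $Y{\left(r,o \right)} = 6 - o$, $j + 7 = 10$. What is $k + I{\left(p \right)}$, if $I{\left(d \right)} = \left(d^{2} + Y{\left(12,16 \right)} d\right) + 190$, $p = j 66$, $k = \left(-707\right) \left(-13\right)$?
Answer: $46605$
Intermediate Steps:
$j = 3$ ($j = -7 + 10 = 3$)
$k = 9191$
$p = 198$ ($p = 3 \cdot 66 = 198$)
$I{\left(d \right)} = 190 + d^{2} - 10 d$ ($I{\left(d \right)} = \left(d^{2} + \left(6 - 16\right) d\right) + 190 = \left(d^{2} - 10 d\right) + 190 = 190 + d^{2} - 10 d$)
$k + I{\left(p \right)} = 9191 + \left(190 + 198^{2} - 1980\right) = 9191 + \left(190 + 39204 - 1980\right) = 9191 + 37414 = 46605$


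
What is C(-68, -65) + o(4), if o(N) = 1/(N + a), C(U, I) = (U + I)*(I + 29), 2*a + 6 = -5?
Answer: 14362/3 ≈ 4787.3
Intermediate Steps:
a = -11/2 (a = -3 + (1/2)*(-5) = -3 - 5/2 = -11/2 ≈ -5.5000)
C(U, I) = (29 + I)*(I + U) (C(U, I) = (I + U)*(29 + I) = (29 + I)*(I + U))
o(N) = 1/(-11/2 + N) (o(N) = 1/(N - 11/2) = 1/(-11/2 + N))
C(-68, -65) + o(4) = ((-65)**2 + 29*(-65) + 29*(-68) - 65*(-68)) + 2/(-11 + 2*4) = (4225 - 1885 - 1972 + 4420) + 2/(-11 + 8) = 4788 + 2/(-3) = 4788 + 2*(-1/3) = 4788 - 2/3 = 14362/3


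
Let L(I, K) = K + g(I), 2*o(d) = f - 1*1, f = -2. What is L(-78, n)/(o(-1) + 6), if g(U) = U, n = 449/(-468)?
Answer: -36953/2106 ≈ -17.547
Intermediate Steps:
n = -449/468 (n = 449*(-1/468) = -449/468 ≈ -0.95940)
o(d) = -3/2 (o(d) = (-2 - 1*1)/2 = (-2 - 1)/2 = (1/2)*(-3) = -3/2)
L(I, K) = I + K (L(I, K) = K + I = I + K)
L(-78, n)/(o(-1) + 6) = (-78 - 449/468)/(-3/2 + 6) = -36953/(468*9/2) = -36953/468*2/9 = -36953/2106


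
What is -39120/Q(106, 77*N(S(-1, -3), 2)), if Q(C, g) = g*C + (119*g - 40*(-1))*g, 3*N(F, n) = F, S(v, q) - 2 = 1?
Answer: -13040/238931 ≈ -0.054576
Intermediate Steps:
S(v, q) = 3 (S(v, q) = 2 + 1 = 3)
N(F, n) = F/3
Q(C, g) = C*g + g*(40 + 119*g) (Q(C, g) = C*g + (119*g + 40)*g = C*g + (40 + 119*g)*g = C*g + g*(40 + 119*g))
-39120/Q(106, 77*N(S(-1, -3), 2)) = -39120*1/(77*(40 + 106 + 119*(77*((1/3)*3)))) = -39120*1/(77*(40 + 106 + 119*(77*1))) = -39120*1/(77*(40 + 106 + 119*77)) = -39120*1/(77*(40 + 106 + 9163)) = -39120/(77*9309) = -39120/716793 = -39120*1/716793 = -13040/238931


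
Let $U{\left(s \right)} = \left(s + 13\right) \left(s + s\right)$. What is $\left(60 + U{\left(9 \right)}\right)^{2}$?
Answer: $207936$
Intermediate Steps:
$U{\left(s \right)} = 2 s \left(13 + s\right)$ ($U{\left(s \right)} = \left(13 + s\right) 2 s = 2 s \left(13 + s\right)$)
$\left(60 + U{\left(9 \right)}\right)^{2} = \left(60 + 2 \cdot 9 \left(13 + 9\right)\right)^{2} = \left(60 + 2 \cdot 9 \cdot 22\right)^{2} = \left(60 + 396\right)^{2} = 456^{2} = 207936$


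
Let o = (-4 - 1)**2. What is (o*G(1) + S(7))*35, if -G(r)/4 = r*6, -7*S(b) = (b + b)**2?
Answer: -21980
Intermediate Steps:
o = 25 (o = (-5)**2 = 25)
S(b) = -4*b**2/7 (S(b) = -(b + b)**2/7 = -4*b**2/7)
G(r) = -24*r (G(r) = -4*r*6 = -24*r)
(o*G(1) + S(7))*35 = (25*(-24*1) - 4/7*7**2)*35 = (25*(-24) - 4/7*49)*35 = (-600 - 28)*35 = -628*35 = -21980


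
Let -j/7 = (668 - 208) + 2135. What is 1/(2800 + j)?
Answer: -1/15365 ≈ -6.5083e-5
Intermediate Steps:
j = -18165 (j = -7*((668 - 208) + 2135) = -7*(460 + 2135) = -7*2595 = -18165)
1/(2800 + j) = 1/(2800 - 18165) = 1/(-15365) = -1/15365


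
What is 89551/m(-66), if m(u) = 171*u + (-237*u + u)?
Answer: 8141/390 ≈ 20.874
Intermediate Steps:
m(u) = -65*u (m(u) = 171*u - 236*u = -65*u)
89551/m(-66) = 89551/((-65*(-66))) = 89551/4290 = 89551*(1/4290) = 8141/390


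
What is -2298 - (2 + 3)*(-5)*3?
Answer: -2223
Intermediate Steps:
-2298 - (2 + 3)*(-5)*3 = -2298 - 5*(-5)*3 = -2298 - (-25)*3 = -2298 - 1*(-75) = -2298 + 75 = -2223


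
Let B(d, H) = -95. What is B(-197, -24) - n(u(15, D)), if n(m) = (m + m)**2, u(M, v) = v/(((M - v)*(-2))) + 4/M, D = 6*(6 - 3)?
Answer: -30979/225 ≈ -137.68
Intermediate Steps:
D = 18 (D = 6*3 = 18)
u(M, v) = 4/M + v/(-2*M + 2*v) (u(M, v) = v/(-2*M + 2*v) + 4/M = 4/M + v/(-2*M + 2*v))
n(m) = 4*m**2 (n(m) = (2*m)**2 = 4*m**2)
B(-197, -24) - n(u(15, D)) = -95 - 4*((1/2)*(-8*18 + 8*15 - 1*15*18)/(15*(15 - 1*18)))**2 = -95 - 4*((1/2)*(1/15)*(-144 + 120 - 270)/(15 - 18))**2 = -95 - 4*((1/2)*(1/15)*(-294)/(-3))**2 = -95 - 4*((1/2)*(1/15)*(-1/3)*(-294))**2 = -95 - 4*(49/15)**2 = -95 - 4*2401/225 = -95 - 1*9604/225 = -95 - 9604/225 = -30979/225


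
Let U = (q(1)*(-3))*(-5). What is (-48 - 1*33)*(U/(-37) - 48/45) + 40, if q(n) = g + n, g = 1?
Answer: 35534/185 ≈ 192.08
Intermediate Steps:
q(n) = 1 + n
U = 30 (U = ((1 + 1)*(-3))*(-5) = (2*(-3))*(-5) = -6*(-5) = 30)
(-48 - 1*33)*(U/(-37) - 48/45) + 40 = (-48 - 1*33)*(30/(-37) - 48/45) + 40 = (-48 - 33)*(30*(-1/37) - 48*1/45) + 40 = -81*(-30/37 - 16/15) + 40 = -81*(-1042/555) + 40 = 28134/185 + 40 = 35534/185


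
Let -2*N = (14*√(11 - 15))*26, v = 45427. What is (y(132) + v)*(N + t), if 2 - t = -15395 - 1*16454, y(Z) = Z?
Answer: 1451099709 - 16583476*I ≈ 1.4511e+9 - 1.6583e+7*I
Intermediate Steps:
t = 31851 (t = 2 - (-15395 - 1*16454) = 2 - (-15395 - 16454) = 2 - 1*(-31849) = 2 + 31849 = 31851)
N = -364*I (N = -14*√(11 - 15)*26/2 = -14*√(-4)*26/2 = -14*(2*I)*26/2 = -28*I*26/2 = -364*I ≈ -364.0*I)
(y(132) + v)*(N + t) = (132 + 45427)*(-364*I + 31851) = 45559*(31851 - 364*I) = 1451099709 - 16583476*I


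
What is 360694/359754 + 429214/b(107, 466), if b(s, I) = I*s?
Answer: 43099094396/4484513487 ≈ 9.6107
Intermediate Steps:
360694/359754 + 429214/b(107, 466) = 360694/359754 + 429214/((466*107)) = 360694*(1/359754) + 429214/49862 = 180347/179877 + 429214*(1/49862) = 180347/179877 + 214607/24931 = 43099094396/4484513487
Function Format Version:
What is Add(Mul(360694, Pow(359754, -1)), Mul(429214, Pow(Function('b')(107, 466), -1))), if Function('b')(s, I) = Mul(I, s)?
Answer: Rational(43099094396, 4484513487) ≈ 9.6107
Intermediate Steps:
Add(Mul(360694, Pow(359754, -1)), Mul(429214, Pow(Function('b')(107, 466), -1))) = Add(Mul(360694, Pow(359754, -1)), Mul(429214, Pow(Mul(466, 107), -1))) = Add(Mul(360694, Rational(1, 359754)), Mul(429214, Pow(49862, -1))) = Add(Rational(180347, 179877), Mul(429214, Rational(1, 49862))) = Add(Rational(180347, 179877), Rational(214607, 24931)) = Rational(43099094396, 4484513487)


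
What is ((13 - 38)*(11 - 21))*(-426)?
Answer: -106500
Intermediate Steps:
((13 - 38)*(11 - 21))*(-426) = -25*(-10)*(-426) = 250*(-426) = -106500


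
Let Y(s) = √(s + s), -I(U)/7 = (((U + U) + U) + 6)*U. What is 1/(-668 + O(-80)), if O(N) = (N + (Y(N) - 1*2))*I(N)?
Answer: 2686153/29548531021636 + 32760*I*√10/7387132755409 ≈ 9.0906e-8 + 1.4024e-8*I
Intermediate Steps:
I(U) = -7*U*(6 + 3*U) (I(U) = -7*(((U + U) + U) + 6)*U = -7*((2*U + U) + 6)*U = -7*(3*U + 6)*U = -7*(6 + 3*U)*U = -7*U*(6 + 3*U))
Y(s) = √2*√s (Y(s) = √(2*s) = √2*√s)
O(N) = -21*N*(2 + N)*(-2 + N + √2*√N) (O(N) = (N + (√2*√N - 1*2))*(-21*N*(2 + N)) = (N + (√2*√N - 2))*(-21*N*(2 + N)) = (N + (-2 + √2*√N))*(-21*N*(2 + N)) = (-2 + N + √2*√N)*(-21*N*(2 + N)) = -21*N*(2 + N)*(-2 + N + √2*√N))
1/(-668 + O(-80)) = 1/(-668 - 21*(-80)*(2 - 80)*(-2 - 80 + √2*√(-80))) = 1/(-668 - 21*(-80)*(-78)*(-2 - 80 + √2*(4*I*√5))) = 1/(-668 - 21*(-80)*(-78)*(-2 - 80 + 4*I*√10)) = 1/(-668 - 21*(-80)*(-78)*(-82 + 4*I*√10)) = 1/(-668 + (10745280 - 524160*I*√10)) = 1/(10744612 - 524160*I*√10)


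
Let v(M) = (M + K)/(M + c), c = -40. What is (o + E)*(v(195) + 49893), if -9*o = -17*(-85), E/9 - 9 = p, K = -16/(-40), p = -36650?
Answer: -3703858028872/225 ≈ -1.6462e+10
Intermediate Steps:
K = ⅖ (K = -16*(-1/40) = ⅖ ≈ 0.40000)
v(M) = (⅖ + M)/(-40 + M) (v(M) = (M + ⅖)/(M - 40) = (⅖ + M)/(-40 + M))
E = -329769 (E = 81 + 9*(-36650) = 81 - 329850 = -329769)
o = -1445/9 (o = -(-17)*(-85)/9 = -⅑*1445 = -1445/9 ≈ -160.56)
(o + E)*(v(195) + 49893) = (-1445/9 - 329769)*((⅖ + 195)/(-40 + 195) + 49893) = -2969366*((977/5)/155 + 49893)/9 = -2969366*((1/155)*(977/5) + 49893)/9 = -2969366*(977/775 + 49893)/9 = -2969366/9*38668052/775 = -3703858028872/225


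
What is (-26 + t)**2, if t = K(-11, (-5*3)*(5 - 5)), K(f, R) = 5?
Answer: 441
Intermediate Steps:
t = 5
(-26 + t)**2 = (-26 + 5)**2 = (-21)**2 = 441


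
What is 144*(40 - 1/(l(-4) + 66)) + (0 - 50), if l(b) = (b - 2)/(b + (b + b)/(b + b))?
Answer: 97034/17 ≈ 5707.9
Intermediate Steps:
l(b) = (-2 + b)/(1 + b) (l(b) = (-2 + b)/(b + (2*b)/((2*b))) = (-2 + b)/(b + (2*b)*(1/(2*b))) = (-2 + b)/(b + 1) = (-2 + b)/(1 + b))
144*(40 - 1/(l(-4) + 66)) + (0 - 50) = 144*(40 - 1/((-2 - 4)/(1 - 4) + 66)) + (0 - 50) = 144*(40 - 1/(-6/(-3) + 66)) - 50 = 144*(40 - 1/(-1/3*(-6) + 66)) - 50 = 144*(40 - 1/(2 + 66)) - 50 = 144*(40 - 1/68) - 50 = 144*(2719/68) - 50 = 97884/17 - 50 = 97034/17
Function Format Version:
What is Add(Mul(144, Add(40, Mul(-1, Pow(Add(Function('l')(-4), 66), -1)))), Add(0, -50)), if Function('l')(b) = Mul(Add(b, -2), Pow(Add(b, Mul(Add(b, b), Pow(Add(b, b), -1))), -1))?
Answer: Rational(97034, 17) ≈ 5707.9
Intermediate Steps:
Function('l')(b) = Mul(Pow(Add(1, b), -1), Add(-2, b)) (Function('l')(b) = Mul(Add(-2, b), Pow(Add(b, Mul(Mul(2, b), Pow(Mul(2, b), -1))), -1)) = Mul(Add(-2, b), Pow(Add(b, Mul(Mul(2, b), Mul(Rational(1, 2), Pow(b, -1)))), -1)) = Mul(Add(-2, b), Pow(Add(b, 1), -1)) = Mul(Add(-2, b), Pow(Add(1, b), -1)) = Mul(Pow(Add(1, b), -1), Add(-2, b)))
Add(Mul(144, Add(40, Mul(-1, Pow(Add(Function('l')(-4), 66), -1)))), Add(0, -50)) = Add(Mul(144, Add(40, Mul(-1, Pow(Add(Mul(Pow(Add(1, -4), -1), Add(-2, -4)), 66), -1)))), Add(0, -50)) = Add(Mul(144, Add(40, Mul(-1, Pow(Add(Mul(Pow(-3, -1), -6), 66), -1)))), -50) = Add(Mul(144, Add(40, Mul(-1, Pow(Add(Mul(Rational(-1, 3), -6), 66), -1)))), -50) = Add(Mul(144, Add(40, Mul(-1, Pow(Add(2, 66), -1)))), -50) = Add(Mul(144, Add(40, Mul(-1, Pow(68, -1)))), -50) = Add(Mul(144, Add(40, Mul(-1, Rational(1, 68)))), -50) = Add(Mul(144, Add(40, Rational(-1, 68))), -50) = Add(Mul(144, Rational(2719, 68)), -50) = Add(Rational(97884, 17), -50) = Rational(97034, 17)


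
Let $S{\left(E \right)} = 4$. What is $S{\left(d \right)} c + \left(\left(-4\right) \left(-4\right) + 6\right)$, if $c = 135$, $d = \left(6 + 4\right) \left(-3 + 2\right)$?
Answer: $562$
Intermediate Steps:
$d = -10$ ($d = 10 \left(-1\right) = -10$)
$S{\left(d \right)} c + \left(\left(-4\right) \left(-4\right) + 6\right) = 4 \cdot 135 + \left(\left(-4\right) \left(-4\right) + 6\right) = 540 + \left(16 + 6\right) = 540 + 22 = 562$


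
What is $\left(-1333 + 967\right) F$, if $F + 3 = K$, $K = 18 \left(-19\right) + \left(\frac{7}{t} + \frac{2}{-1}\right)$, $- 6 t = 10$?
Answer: $\frac{642696}{5} \approx 1.2854 \cdot 10^{5}$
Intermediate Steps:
$t = - \frac{5}{3}$ ($t = \left(- \frac{1}{6}\right) 10 = - \frac{5}{3} \approx -1.6667$)
$K = - \frac{1741}{5}$ ($K = 18 \left(-19\right) + \left(\frac{7}{- \frac{5}{3}} + \frac{2}{-1}\right) = -342 + \left(7 \left(- \frac{3}{5}\right) + 2 \left(-1\right)\right) = -342 - \frac{31}{5} = - \frac{1741}{5} \approx -348.2$)
$F = - \frac{1756}{5}$ ($F = -3 - \frac{1741}{5} = - \frac{1756}{5} \approx -351.2$)
$\left(-1333 + 967\right) F = \left(-1333 + 967\right) \left(- \frac{1756}{5}\right) = \left(-366\right) \left(- \frac{1756}{5}\right) = \frac{642696}{5}$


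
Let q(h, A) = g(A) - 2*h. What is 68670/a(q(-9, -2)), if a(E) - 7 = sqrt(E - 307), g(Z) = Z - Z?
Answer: 240345/169 - 583695*I/169 ≈ 1422.2 - 3453.8*I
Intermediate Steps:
g(Z) = 0
q(h, A) = -2*h (q(h, A) = 0 - 2*h = -2*h)
a(E) = 7 + sqrt(-307 + E) (a(E) = 7 + sqrt(E - 307) = 7 + sqrt(-307 + E))
68670/a(q(-9, -2)) = 68670/(7 + sqrt(-307 - 2*(-9))) = 68670/(7 + sqrt(-307 + 18)) = 68670/(7 + sqrt(-289)) = 68670/(7 + 17*I) = 68670*((7 - 17*I)/338) = 34335*(7 - 17*I)/169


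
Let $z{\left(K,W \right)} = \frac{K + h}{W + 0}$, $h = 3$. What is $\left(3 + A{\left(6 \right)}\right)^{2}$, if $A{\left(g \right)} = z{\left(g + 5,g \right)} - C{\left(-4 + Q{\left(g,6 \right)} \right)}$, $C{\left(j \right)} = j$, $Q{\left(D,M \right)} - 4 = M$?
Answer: $\frac{4}{9} \approx 0.44444$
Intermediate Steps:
$Q{\left(D,M \right)} = 4 + M$
$z{\left(K,W \right)} = \frac{3 + K}{W}$ ($z{\left(K,W \right)} = \frac{K + 3}{W + 0} = \frac{3 + K}{W}$)
$A{\left(g \right)} = -6 + \frac{8 + g}{g}$ ($A{\left(g \right)} = \frac{3 + \left(g + 5\right)}{g} - \left(-4 + \left(4 + 6\right)\right) = \frac{3 + \left(5 + g\right)}{g} - \left(-4 + 10\right) = \frac{8 + g}{g} - 6 = -6 + \frac{8 + g}{g}$)
$\left(3 + A{\left(6 \right)}\right)^{2} = \left(3 - \left(5 - \frac{8}{6}\right)\right)^{2} = \left(3 + \left(-5 + 8 \cdot \frac{1}{6}\right)\right)^{2} = \left(3 + \left(-5 + \frac{4}{3}\right)\right)^{2} = \left(3 - \frac{11}{3}\right)^{2} = \left(- \frac{2}{3}\right)^{2} = \frac{4}{9}$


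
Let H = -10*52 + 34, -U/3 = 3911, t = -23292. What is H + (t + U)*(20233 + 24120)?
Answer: -1553464311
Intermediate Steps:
U = -11733 (U = -3*3911 = -11733)
H = -486 (H = -520 + 34 = -486)
H + (t + U)*(20233 + 24120) = -486 + (-23292 - 11733)*(20233 + 24120) = -486 - 35025*44353 = -486 - 1553463825 = -1553464311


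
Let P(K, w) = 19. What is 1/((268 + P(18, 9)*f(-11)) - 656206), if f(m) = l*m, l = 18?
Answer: -1/659700 ≈ -1.5158e-6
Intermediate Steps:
f(m) = 18*m
1/((268 + P(18, 9)*f(-11)) - 656206) = 1/((268 + 19*(18*(-11))) - 656206) = 1/((268 + 19*(-198)) - 656206) = 1/((268 - 3762) - 656206) = 1/(-3494 - 656206) = 1/(-659700) = -1/659700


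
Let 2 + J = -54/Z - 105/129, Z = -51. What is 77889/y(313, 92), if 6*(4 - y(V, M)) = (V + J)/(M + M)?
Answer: 1309547757/62512 ≈ 20949.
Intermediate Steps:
J = -1283/731 (J = -2 + (-54/(-51) - 105/129) = -2 + (-54*(-1/51) - 105*1/129) = -2 + (18/17 - 35/43) = -2 + 179/731 = -1283/731 ≈ -1.7551)
y(V, M) = 4 - (-1283/731 + V)/(12*M) (y(V, M) = 4 - (V - 1283/731)/(6*(M + M)) = 4 - (-1283/731 + V)/(6*(2*M)) = 4 - (-1283/731 + V)*1/(2*M)/6 = 4 - (-1283/731 + V)/(12*M))
77889/y(313, 92) = 77889/(((1/8772)*(1283 - 731*313 + 35088*92)/92)) = 77889/(((1/8772)*(1/92)*(1283 - 228803 + 3228096))) = 77889/(((1/8772)*(1/92)*3000576)) = 77889/(62512/16813) = 77889*(16813/62512) = 1309547757/62512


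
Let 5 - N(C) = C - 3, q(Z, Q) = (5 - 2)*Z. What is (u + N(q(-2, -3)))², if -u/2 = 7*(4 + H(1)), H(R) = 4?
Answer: 9604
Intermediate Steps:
q(Z, Q) = 3*Z
N(C) = 8 - C (N(C) = 5 - (C - 3) = 5 - (-3 + C) = 5 + (3 - C) = 8 - C)
u = -112 (u = -14*(4 + 4) = -14*8 = -2*56 = -112)
(u + N(q(-2, -3)))² = (-112 + (8 - 3*(-2)))² = (-112 + (8 - 1*(-6)))² = (-112 + (8 + 6))² = (-112 + 14)² = (-98)² = 9604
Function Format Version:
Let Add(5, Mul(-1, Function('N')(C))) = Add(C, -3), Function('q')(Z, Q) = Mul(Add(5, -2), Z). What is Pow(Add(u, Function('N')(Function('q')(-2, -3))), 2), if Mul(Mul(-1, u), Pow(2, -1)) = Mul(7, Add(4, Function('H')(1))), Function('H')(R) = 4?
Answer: 9604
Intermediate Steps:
Function('q')(Z, Q) = Mul(3, Z)
Function('N')(C) = Add(8, Mul(-1, C)) (Function('N')(C) = Add(5, Mul(-1, Add(C, -3))) = Add(5, Mul(-1, Add(-3, C))) = Add(5, Add(3, Mul(-1, C))) = Add(8, Mul(-1, C)))
u = -112 (u = Mul(-2, Mul(7, Add(4, 4))) = Mul(-2, Mul(7, 8)) = Mul(-2, 56) = -112)
Pow(Add(u, Function('N')(Function('q')(-2, -3))), 2) = Pow(Add(-112, Add(8, Mul(-1, Mul(3, -2)))), 2) = Pow(Add(-112, Add(8, Mul(-1, -6))), 2) = Pow(Add(-112, Add(8, 6)), 2) = Pow(Add(-112, 14), 2) = Pow(-98, 2) = 9604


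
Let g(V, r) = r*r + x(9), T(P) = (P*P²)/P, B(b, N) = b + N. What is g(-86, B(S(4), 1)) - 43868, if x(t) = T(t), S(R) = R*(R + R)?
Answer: -42698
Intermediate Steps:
S(R) = 2*R² (S(R) = R*(2*R) = 2*R²)
B(b, N) = N + b
T(P) = P² (T(P) = P³/P = P²)
x(t) = t²
g(V, r) = 81 + r² (g(V, r) = r*r + 9² = r² + 81 = 81 + r²)
g(-86, B(S(4), 1)) - 43868 = (81 + (1 + 2*4²)²) - 43868 = (81 + (1 + 2*16)²) - 43868 = (81 + (1 + 32)²) - 43868 = (81 + 33²) - 43868 = (81 + 1089) - 43868 = 1170 - 43868 = -42698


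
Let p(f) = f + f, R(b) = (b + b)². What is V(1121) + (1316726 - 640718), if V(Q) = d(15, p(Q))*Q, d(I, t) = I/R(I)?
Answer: 40561601/60 ≈ 6.7603e+5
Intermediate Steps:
R(b) = 4*b² (R(b) = (2*b)² = 4*b²)
p(f) = 2*f
d(I, t) = 1/(4*I) (d(I, t) = I/((4*I²)) = (1/(4*I²))*I = 1/(4*I))
V(Q) = Q/60 (V(Q) = ((¼)/15)*Q = ((¼)*(1/15))*Q = Q/60)
V(1121) + (1316726 - 640718) = (1/60)*1121 + (1316726 - 640718) = 1121/60 + 676008 = 40561601/60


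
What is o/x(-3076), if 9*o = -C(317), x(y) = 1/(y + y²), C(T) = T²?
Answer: -316831768100/3 ≈ -1.0561e+11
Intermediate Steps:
o = -100489/9 (o = (-1*317²)/9 = (-1*100489)/9 = (⅑)*(-100489) = -100489/9 ≈ -11165.)
o/x(-3076) = -100489/(9*(1/((-3076)*(1 - 3076)))) = -100489/(9*((-1/3076/(-3075)))) = -100489/(9*((-1/3076*(-1/3075)))) = -100489/(9*1/9458700) = -100489/9*9458700 = -316831768100/3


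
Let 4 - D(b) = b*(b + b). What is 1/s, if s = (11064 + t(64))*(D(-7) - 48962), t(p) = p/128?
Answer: -1/542780112 ≈ -1.8424e-9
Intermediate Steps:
t(p) = p/128 (t(p) = p*(1/128) = p/128)
D(b) = 4 - 2*b² (D(b) = 4 - b*(b + b) = 4 - b*2*b = 4 - 2*b²)
s = -542780112 (s = (11064 + (1/128)*64)*((4 - 2*(-7)²) - 48962) = (11064 + ½)*((4 - 2*49) - 48962) = 22129*((4 - 98) - 48962)/2 = 22129*(-94 - 48962)/2 = (22129/2)*(-49056) = -542780112)
1/s = 1/(-542780112) = -1/542780112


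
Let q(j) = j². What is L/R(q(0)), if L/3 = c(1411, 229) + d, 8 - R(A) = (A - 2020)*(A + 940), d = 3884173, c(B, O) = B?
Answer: 485698/79117 ≈ 6.1390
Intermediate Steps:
R(A) = 8 - (-2020 + A)*(940 + A) (R(A) = 8 - (A - 2020)*(A + 940) = 8 - (-2020 + A)*(940 + A))
L = 11656752 (L = 3*(1411 + 3884173) = 3*3885584 = 11656752)
L/R(q(0)) = 11656752/(1898808 - (0²)² + 1080*0²) = 11656752/(1898808 - 1*0² + 1080*0) = 11656752/(1898808 - 1*0 + 0) = 11656752/(1898808 + 0 + 0) = 11656752/1898808 = 11656752*(1/1898808) = 485698/79117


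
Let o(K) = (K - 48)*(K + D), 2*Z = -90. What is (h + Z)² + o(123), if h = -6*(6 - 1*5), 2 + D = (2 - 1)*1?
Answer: 11751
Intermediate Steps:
Z = -45 (Z = (½)*(-90) = -45)
D = -1 (D = -2 + (2 - 1)*1 = -2 + 1*1 = -2 + 1 = -1)
h = -6 (h = -6*(6 - 5) = -6*1 = -6)
o(K) = (-1 + K)*(-48 + K) (o(K) = (K - 48)*(K - 1) = (-48 + K)*(-1 + K) = (-1 + K)*(-48 + K))
(h + Z)² + o(123) = (-6 - 45)² + (48 + 123² - 49*123) = (-51)² + (48 + 15129 - 6027) = 2601 + 9150 = 11751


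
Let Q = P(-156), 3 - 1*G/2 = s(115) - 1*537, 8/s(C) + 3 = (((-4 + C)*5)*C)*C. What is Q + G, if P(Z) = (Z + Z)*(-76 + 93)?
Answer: -1937726209/458742 ≈ -4224.0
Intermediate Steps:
s(C) = 8/(-3 + C²*(-20 + 5*C)) (s(C) = 8/(-3 + (((-4 + C)*5)*C)*C) = 8/(-3 + ((-20 + 5*C)*C)*C) = 8/(-3 + (C*(-20 + 5*C))*C) = 8/(-3 + C²*(-20 + 5*C)))
P(Z) = 34*Z (P(Z) = (2*Z)*17 = 34*Z)
G = 495441359/458742 (G = 6 - 2*(8/(-3 - 20*115² + 5*115³) - 1*537) = 6 - 2*(8/(-3 - 20*13225 + 5*1520875) - 537) = 6 - 2*(8/(-3 - 264500 + 7604375) - 537) = 6 - 2*(8/7339872 - 537) = 6 - 2*(8*(1/7339872) - 537) = 6 - 2*(1/917484 - 537) = 6 - 2*(-492688907/917484) = 6 + 492688907/458742 = 495441359/458742 ≈ 1080.0)
Q = -5304 (Q = 34*(-156) = -5304)
Q + G = -5304 + 495441359/458742 = -1937726209/458742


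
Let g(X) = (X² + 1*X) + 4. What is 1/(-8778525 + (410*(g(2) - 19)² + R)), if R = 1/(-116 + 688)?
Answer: -572/5002320179 ≈ -1.1435e-7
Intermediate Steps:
R = 1/572 ≈ 0.0017483
g(X) = 4 + X + X² (g(X) = (X² + X) + 4 = (X + X²) + 4 = 4 + X + X²)
1/(-8778525 + (410*(g(2) - 19)² + R)) = 1/(-8778525 + (410*((4 + 2 + 2²) - 19)² + 1/572)) = 1/(-8778525 + (410*((4 + 2 + 4) - 19)² + 1/572)) = 1/(-8778525 + (410*(10 - 19)² + 1/572)) = 1/(-8778525 + (410*(-9)² + 1/572)) = 1/(-8778525 + (410*81 + 1/572)) = 1/(-8778525 + (33210 + 1/572)) = 1/(-8778525 + 18996121/572) = 1/(-5002320179/572) = -572/5002320179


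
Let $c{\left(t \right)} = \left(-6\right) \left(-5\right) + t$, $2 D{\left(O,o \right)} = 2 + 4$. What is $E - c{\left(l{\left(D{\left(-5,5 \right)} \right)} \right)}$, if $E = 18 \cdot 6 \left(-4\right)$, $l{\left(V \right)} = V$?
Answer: $-465$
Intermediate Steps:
$D{\left(O,o \right)} = 3$ ($D{\left(O,o \right)} = \frac{2 + 4}{2} = \frac{1}{2} \cdot 6 = 3$)
$E = -432$ ($E = 108 \left(-4\right) = -432$)
$c{\left(t \right)} = 30 + t$
$E - c{\left(l{\left(D{\left(-5,5 \right)} \right)} \right)} = -432 - \left(30 + 3\right) = -432 - 33 = -465$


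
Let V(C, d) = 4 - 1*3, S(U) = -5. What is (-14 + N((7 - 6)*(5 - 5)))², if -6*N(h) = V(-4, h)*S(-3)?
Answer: 6241/36 ≈ 173.36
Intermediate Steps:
V(C, d) = 1 (V(C, d) = 4 - 3 = 1)
N(h) = ⅚ (N(h) = -(-5)/6 = -⅙*(-5) = ⅚)
(-14 + N((7 - 6)*(5 - 5)))² = (-14 + ⅚)² = (-79/6)² = 6241/36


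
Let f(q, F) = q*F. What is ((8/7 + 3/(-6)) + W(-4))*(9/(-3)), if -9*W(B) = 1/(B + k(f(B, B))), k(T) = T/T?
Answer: -257/126 ≈ -2.0397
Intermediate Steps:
f(q, F) = F*q
k(T) = 1
W(B) = -1/(9*(1 + B)) (W(B) = -1/(9*(B + 1)) = -1/(9*(1 + B)))
((8/7 + 3/(-6)) + W(-4))*(9/(-3)) = ((8/7 + 3/(-6)) - 1/(9 + 9*(-4)))*(9/(-3)) = ((8*(⅐) + 3*(-⅙)) - 1/(9 - 36))*(9*(-⅓)) = ((8/7 - ½) - 1/(-27))*(-3) = (9/14 - 1*(-1/27))*(-3) = (9/14 + 1/27)*(-3) = (257/378)*(-3) = -257/126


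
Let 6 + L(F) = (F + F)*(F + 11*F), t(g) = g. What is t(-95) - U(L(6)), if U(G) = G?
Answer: -953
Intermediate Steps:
L(F) = -6 + 24*F² (L(F) = -6 + (F + F)*(F + 11*F) = -6 + (2*F)*(12*F) = -6 + 24*F²)
t(-95) - U(L(6)) = -95 - (-6 + 24*6²) = -95 - (-6 + 24*36) = -95 - (-6 + 864) = -95 - 1*858 = -95 - 858 = -953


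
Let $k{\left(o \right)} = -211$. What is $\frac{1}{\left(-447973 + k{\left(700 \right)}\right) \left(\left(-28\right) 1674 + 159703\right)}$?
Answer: $- \frac{1}{50569048904} \approx -1.9775 \cdot 10^{-11}$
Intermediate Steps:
$\frac{1}{\left(-447973 + k{\left(700 \right)}\right) \left(\left(-28\right) 1674 + 159703\right)} = \frac{1}{\left(-447973 - 211\right) \left(\left(-28\right) 1674 + 159703\right)} = \frac{1}{\left(-448184\right) \left(-46872 + 159703\right)} = \frac{1}{\left(-448184\right) 112831} = \frac{1}{-50569048904} = - \frac{1}{50569048904}$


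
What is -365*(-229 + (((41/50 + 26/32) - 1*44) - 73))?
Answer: 10055531/80 ≈ 1.2569e+5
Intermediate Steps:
-365*(-229 + (((41/50 + 26/32) - 1*44) - 73)) = -365*(-229 + (((41*(1/50) + 26*(1/32)) - 44) - 73)) = -365*(-229 + (((41/50 + 13/16) - 44) - 73)) = -365*(-229 + ((653/400 - 44) - 73)) = -365*(-229 + (-16947/400 - 73)) = -365*(-229 - 46147/400) = -365*(-137747/400) = 10055531/80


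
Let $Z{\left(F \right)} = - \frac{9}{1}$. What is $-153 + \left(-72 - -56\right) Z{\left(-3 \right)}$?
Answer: $-9$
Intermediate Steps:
$Z{\left(F \right)} = -9$ ($Z{\left(F \right)} = \left(-9\right) 1 = -9$)
$-153 + \left(-72 - -56\right) Z{\left(-3 \right)} = -153 + \left(-72 - -56\right) \left(-9\right) = -153 + \left(-72 + 56\right) \left(-9\right) = -153 - -144 = -153 + 144 = -9$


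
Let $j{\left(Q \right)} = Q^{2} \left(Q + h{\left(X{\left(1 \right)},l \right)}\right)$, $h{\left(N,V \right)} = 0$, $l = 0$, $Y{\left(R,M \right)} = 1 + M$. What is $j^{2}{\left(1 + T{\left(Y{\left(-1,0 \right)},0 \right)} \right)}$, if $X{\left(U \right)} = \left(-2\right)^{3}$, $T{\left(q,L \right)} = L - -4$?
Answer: $15625$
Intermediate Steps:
$T{\left(q,L \right)} = 4 + L$ ($T{\left(q,L \right)} = L + 4 = 4 + L$)
$X{\left(U \right)} = -8$
$j{\left(Q \right)} = Q^{3}$ ($j{\left(Q \right)} = Q^{2} \left(Q + 0\right) = Q^{2} Q = Q^{3}$)
$j^{2}{\left(1 + T{\left(Y{\left(-1,0 \right)},0 \right)} \right)} = \left(\left(1 + \left(4 + 0\right)\right)^{3}\right)^{2} = \left(\left(1 + 4\right)^{3}\right)^{2} = \left(5^{3}\right)^{2} = 125^{2} = 15625$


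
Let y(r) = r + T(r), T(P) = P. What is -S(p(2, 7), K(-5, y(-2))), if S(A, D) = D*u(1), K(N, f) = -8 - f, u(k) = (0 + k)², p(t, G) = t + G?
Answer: 4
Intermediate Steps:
p(t, G) = G + t
u(k) = k²
y(r) = 2*r (y(r) = r + r = 2*r)
S(A, D) = D (S(A, D) = D*1² = D*1 = D)
-S(p(2, 7), K(-5, y(-2))) = -(-8 - 2*(-2)) = -(-8 - 1*(-4)) = -(-8 + 4) = -1*(-4) = 4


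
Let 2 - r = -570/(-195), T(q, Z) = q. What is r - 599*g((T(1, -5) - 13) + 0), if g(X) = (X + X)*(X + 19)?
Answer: 1308204/13 ≈ 1.0063e+5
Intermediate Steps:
r = -12/13 (r = 2 - (-570)/(-195) = 2 - (-570)*(-1)/195 = 2 - 1*38/13 = 2 - 38/13 = -12/13 ≈ -0.92308)
g(X) = 2*X*(19 + X) (g(X) = (2*X)*(19 + X) = 2*X*(19 + X))
r - 599*g((T(1, -5) - 13) + 0) = -12/13 - 1198*((1 - 13) + 0)*(19 + ((1 - 13) + 0)) = -12/13 - 1198*(-12 + 0)*(19 + (-12 + 0)) = -12/13 - 1198*(-12)*(19 - 12) = -12/13 - 1198*(-12)*7 = -12/13 - 599*(-168) = -12/13 + 100632 = 1308204/13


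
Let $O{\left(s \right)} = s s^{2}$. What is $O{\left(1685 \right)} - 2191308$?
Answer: $4781902817$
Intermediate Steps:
$O{\left(s \right)} = s^{3}$
$O{\left(1685 \right)} - 2191308 = 1685^{3} - 2191308 = 4784094125 - 2191308 = 4781902817$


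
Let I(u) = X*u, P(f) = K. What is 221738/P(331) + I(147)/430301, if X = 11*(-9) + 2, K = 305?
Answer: 95409734143/131241805 ≈ 726.98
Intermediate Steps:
X = -97 (X = -99 + 2 = -97)
P(f) = 305
I(u) = -97*u
221738/P(331) + I(147)/430301 = 221738/305 - 97*147/430301 = 221738*(1/305) - 14259*1/430301 = 221738/305 - 14259/430301 = 95409734143/131241805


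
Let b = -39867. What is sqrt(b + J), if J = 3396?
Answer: I*sqrt(36471) ≈ 190.97*I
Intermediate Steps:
sqrt(b + J) = sqrt(-39867 + 3396) = sqrt(-36471) = I*sqrt(36471)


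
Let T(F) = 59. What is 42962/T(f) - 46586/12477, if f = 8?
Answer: 533288300/736143 ≈ 724.44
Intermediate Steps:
42962/T(f) - 46586/12477 = 42962/59 - 46586/12477 = 533288300/736143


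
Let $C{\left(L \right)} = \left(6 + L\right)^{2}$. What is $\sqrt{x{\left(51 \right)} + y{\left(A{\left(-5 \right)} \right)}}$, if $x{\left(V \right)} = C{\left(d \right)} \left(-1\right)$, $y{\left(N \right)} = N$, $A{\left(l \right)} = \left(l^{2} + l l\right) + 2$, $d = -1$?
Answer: $3 \sqrt{3} \approx 5.1962$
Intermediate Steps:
$A{\left(l \right)} = 2 + 2 l^{2}$ ($A{\left(l \right)} = \left(l^{2} + l^{2}\right) + 2 = 2 l^{2} + 2 = 2 + 2 l^{2}$)
$x{\left(V \right)} = -25$ ($x{\left(V \right)} = \left(6 - 1\right)^{2} \left(-1\right) = 5^{2} \left(-1\right) = 25 \left(-1\right) = -25$)
$\sqrt{x{\left(51 \right)} + y{\left(A{\left(-5 \right)} \right)}} = \sqrt{-25 + \left(2 + 2 \left(-5\right)^{2}\right)} = \sqrt{-25 + \left(2 + 2 \cdot 25\right)} = \sqrt{-25 + \left(2 + 50\right)} = \sqrt{-25 + 52} = \sqrt{27} = 3 \sqrt{3}$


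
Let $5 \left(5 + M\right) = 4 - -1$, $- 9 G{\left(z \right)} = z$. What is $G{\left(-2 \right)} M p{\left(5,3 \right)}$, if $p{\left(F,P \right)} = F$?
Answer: $- \frac{40}{9} \approx -4.4444$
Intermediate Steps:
$G{\left(z \right)} = - \frac{z}{9}$
$M = -4$ ($M = -5 + \frac{4 - -1}{5} = -5 + \frac{4 + 1}{5} = -5 + \frac{1}{5} \cdot 5 = -5 + 1 = -4$)
$G{\left(-2 \right)} M p{\left(5,3 \right)} = \left(- \frac{1}{9}\right) \left(-2\right) \left(-4\right) 5 = \frac{2}{9} \left(-4\right) 5 = \left(- \frac{8}{9}\right) 5 = - \frac{40}{9}$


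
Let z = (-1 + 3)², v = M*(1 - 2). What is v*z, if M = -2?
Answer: 8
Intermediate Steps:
v = 2 (v = -2*(1 - 2) = -2*(-1) = 2)
z = 4 (z = 2² = 4)
v*z = 2*4 = 8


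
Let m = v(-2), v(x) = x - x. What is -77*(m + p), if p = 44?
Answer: -3388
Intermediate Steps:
v(x) = 0
m = 0
-77*(m + p) = -77*(0 + 44) = -77*44 = -3388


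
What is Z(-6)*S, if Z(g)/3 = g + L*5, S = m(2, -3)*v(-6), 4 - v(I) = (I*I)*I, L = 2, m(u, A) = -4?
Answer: -10560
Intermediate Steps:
v(I) = 4 - I³ (v(I) = 4 - I*I*I = 4 - I²*I = 4 - I³)
S = -880 (S = -4*(4 - 1*(-6)³) = -4*(4 - 1*(-216)) = -4*(4 + 216) = -4*220 = -880)
Z(g) = 30 + 3*g (Z(g) = 3*(g + 2*5) = 3*(g + 10) = 3*(10 + g) = 30 + 3*g)
Z(-6)*S = (30 + 3*(-6))*(-880) = (30 - 18)*(-880) = 12*(-880) = -10560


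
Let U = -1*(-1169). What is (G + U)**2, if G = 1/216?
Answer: 63758775025/46656 ≈ 1.3666e+6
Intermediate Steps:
G = 1/216 ≈ 0.0046296
U = 1169
(G + U)**2 = (1/216 + 1169)**2 = (252505/216)**2 = 63758775025/46656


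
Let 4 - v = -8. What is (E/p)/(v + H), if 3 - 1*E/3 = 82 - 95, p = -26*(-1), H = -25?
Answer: -24/169 ≈ -0.14201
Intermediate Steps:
v = 12 (v = 4 - 1*(-8) = 4 + 8 = 12)
p = 26
E = 48 (E = 9 - 3*(82 - 95) = 9 - 3*(-13) = 9 + 39 = 48)
(E/p)/(v + H) = (48/26)/(12 - 25) = (48*(1/26))/(-13) = -1/13*24/13 = -24/169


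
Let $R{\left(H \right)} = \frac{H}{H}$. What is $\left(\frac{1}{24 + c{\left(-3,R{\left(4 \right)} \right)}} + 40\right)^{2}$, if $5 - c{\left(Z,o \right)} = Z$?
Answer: $\frac{1640961}{1024} \approx 1602.5$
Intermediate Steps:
$R{\left(H \right)} = 1$
$c{\left(Z,o \right)} = 5 - Z$
$\left(\frac{1}{24 + c{\left(-3,R{\left(4 \right)} \right)}} + 40\right)^{2} = \left(\frac{1}{24 + \left(5 - -3\right)} + 40\right)^{2} = \left(\frac{1}{24 + \left(5 + 3\right)} + 40\right)^{2} = \left(\frac{1}{24 + 8} + 40\right)^{2} = \left(\frac{1}{32} + 40\right)^{2} = \left(\frac{1281}{32}\right)^{2} = \frac{1640961}{1024}$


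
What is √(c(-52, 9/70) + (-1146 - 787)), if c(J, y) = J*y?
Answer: I*√2376115/35 ≈ 44.042*I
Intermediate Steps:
√(c(-52, 9/70) + (-1146 - 787)) = √(-468/70 + (-1146 - 787)) = √(-468/70 - 1933) = √(-52*9/70 - 1933) = √(-234/35 - 1933) = √(-67889/35) = I*√2376115/35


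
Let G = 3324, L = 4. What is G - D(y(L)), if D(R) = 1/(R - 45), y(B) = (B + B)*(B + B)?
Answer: 63155/19 ≈ 3323.9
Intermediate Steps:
y(B) = 4*B² (y(B) = (2*B)*(2*B) = 4*B²)
D(R) = 1/(-45 + R)
G - D(y(L)) = 3324 - 1/(-45 + 4*4²) = 3324 - 1/(-45 + 4*16) = 3324 - 1/(-45 + 64) = 3324 - 1/19 = 63155/19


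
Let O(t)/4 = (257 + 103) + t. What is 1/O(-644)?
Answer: -1/1136 ≈ -0.00088028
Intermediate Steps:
O(t) = 1440 + 4*t (O(t) = 4*((257 + 103) + t) = 4*(360 + t) = 1440 + 4*t)
1/O(-644) = 1/(1440 + 4*(-644)) = 1/(1440 - 2576) = 1/(-1136) = -1/1136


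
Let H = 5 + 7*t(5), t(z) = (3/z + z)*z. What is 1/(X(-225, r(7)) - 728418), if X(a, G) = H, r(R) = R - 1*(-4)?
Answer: -1/728217 ≈ -1.3732e-6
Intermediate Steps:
r(R) = 4 + R (r(R) = R + 4 = 4 + R)
t(z) = z*(z + 3/z) (t(z) = (z + 3/z)*z = z*(z + 3/z))
H = 201 (H = 5 + 7*(3 + 5²) = 5 + 7*(3 + 25) = 5 + 7*28 = 5 + 196 = 201)
X(a, G) = 201
1/(X(-225, r(7)) - 728418) = 1/(201 - 728418) = 1/(-728217) = -1/728217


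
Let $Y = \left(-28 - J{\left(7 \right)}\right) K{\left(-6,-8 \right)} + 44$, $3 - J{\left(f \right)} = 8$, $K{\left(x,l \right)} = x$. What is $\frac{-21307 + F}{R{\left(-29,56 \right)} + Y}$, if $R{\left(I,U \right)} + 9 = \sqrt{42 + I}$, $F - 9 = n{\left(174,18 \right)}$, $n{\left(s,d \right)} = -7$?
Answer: $- \frac{3685765}{29916} + \frac{21305 \sqrt{13}}{29916} \approx -120.64$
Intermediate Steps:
$F = 2$ ($F = 9 - 7 = 2$)
$J{\left(f \right)} = -5$ ($J{\left(f \right)} = 3 - 8 = -5$)
$Y = 182$ ($Y = \left(-28 - -5\right) \left(-6\right) + 44 = \left(-28 + 5\right) \left(-6\right) + 44 = \left(-23\right) \left(-6\right) + 44 = 138 + 44 = 182$)
$R{\left(I,U \right)} = -9 + \sqrt{42 + I}$
$\frac{-21307 + F}{R{\left(-29,56 \right)} + Y} = \frac{-21307 + 2}{\left(-9 + \sqrt{42 - 29}\right) + 182} = - \frac{21305}{\left(-9 + \sqrt{13}\right) + 182} = - \frac{21305}{173 + \sqrt{13}}$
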